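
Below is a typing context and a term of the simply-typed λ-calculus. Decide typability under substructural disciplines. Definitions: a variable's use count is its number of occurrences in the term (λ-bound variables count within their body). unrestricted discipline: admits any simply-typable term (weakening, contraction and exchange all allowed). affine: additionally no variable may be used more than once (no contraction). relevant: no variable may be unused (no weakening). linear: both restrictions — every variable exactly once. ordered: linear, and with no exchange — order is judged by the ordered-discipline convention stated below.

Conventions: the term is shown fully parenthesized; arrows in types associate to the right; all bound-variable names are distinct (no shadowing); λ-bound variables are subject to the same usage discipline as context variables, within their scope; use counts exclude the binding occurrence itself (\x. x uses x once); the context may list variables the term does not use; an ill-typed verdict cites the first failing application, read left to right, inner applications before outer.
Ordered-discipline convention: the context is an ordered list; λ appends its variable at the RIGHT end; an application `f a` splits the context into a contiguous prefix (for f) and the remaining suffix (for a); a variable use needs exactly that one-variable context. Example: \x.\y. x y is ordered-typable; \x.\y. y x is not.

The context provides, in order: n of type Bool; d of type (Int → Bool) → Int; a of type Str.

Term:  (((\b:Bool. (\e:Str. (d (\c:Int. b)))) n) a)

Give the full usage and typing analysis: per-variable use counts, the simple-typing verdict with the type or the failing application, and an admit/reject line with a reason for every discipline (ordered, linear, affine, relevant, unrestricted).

use counts: n: 1, d: 1, a: 1, b [bound]: 1, e [bound]: 0, c [bound]: 0
uses in reading order: d, b, n, a
typing: ✓ — Int
ordered: ✗, needs weakening: e, c unused
linear: ✗, needs weakening: e, c unused
affine: ✓, n, d, a, b, e, c: no repeats, contraction unneeded
relevant: ✗, needs weakening: e, c unused
unrestricted: ✓, simply typable at Int; W, C, E all held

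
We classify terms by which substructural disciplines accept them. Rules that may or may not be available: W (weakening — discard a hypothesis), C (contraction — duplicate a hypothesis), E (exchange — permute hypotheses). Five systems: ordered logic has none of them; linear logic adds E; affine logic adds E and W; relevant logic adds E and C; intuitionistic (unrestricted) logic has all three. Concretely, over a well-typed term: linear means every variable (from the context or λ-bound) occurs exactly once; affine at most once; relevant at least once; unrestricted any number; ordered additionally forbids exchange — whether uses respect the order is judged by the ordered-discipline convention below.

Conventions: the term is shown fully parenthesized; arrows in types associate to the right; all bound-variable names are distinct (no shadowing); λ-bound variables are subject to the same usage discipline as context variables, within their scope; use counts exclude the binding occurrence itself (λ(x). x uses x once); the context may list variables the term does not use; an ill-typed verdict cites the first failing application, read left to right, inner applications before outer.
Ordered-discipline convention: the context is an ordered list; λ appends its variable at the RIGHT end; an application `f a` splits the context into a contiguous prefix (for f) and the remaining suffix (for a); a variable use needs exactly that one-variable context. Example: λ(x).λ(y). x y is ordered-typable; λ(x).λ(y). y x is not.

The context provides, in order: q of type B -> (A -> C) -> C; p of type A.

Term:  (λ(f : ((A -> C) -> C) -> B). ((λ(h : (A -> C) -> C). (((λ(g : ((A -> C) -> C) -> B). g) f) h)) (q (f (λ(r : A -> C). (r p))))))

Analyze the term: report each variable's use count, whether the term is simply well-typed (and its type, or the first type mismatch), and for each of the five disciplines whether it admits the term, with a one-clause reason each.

use counts: q=1, p=1, f (bound)=2, h (bound)=1, g (bound)=1, r (bound)=1
order of uses: g, f, h, q, f, r, p
typing: ✓ — (((A -> C) -> C) -> B) -> B
ordered: ✗, repeated use of f ×2
linear: ✗, repeated use of f ×2
affine: ✗, repeated use of f ×2
relevant: ✓, at least one use each (q, p, f, h, g, r)
unrestricted: ✓, well-typed at (((A -> C) -> C) -> B) -> B; no restrictions here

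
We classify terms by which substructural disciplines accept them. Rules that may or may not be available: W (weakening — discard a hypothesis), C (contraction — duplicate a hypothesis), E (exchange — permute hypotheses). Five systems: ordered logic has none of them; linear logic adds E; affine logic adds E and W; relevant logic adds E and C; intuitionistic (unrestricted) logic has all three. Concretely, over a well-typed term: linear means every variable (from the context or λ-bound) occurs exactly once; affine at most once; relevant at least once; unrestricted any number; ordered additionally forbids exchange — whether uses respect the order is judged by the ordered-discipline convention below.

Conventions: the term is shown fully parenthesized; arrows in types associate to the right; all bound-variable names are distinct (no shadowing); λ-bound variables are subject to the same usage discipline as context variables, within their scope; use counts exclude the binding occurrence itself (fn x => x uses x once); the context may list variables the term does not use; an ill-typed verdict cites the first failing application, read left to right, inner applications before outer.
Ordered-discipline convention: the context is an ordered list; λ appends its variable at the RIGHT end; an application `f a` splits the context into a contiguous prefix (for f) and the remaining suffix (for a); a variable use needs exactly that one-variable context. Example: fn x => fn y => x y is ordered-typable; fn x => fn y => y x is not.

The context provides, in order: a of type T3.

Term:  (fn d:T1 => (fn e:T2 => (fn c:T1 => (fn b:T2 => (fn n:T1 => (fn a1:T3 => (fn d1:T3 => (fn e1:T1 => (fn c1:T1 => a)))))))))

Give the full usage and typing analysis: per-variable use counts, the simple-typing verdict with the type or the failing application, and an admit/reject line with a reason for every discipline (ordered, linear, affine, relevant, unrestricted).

variable uses: a: 1×, d [bound]: 0×, e [bound]: 0×, c [bound]: 0×, b [bound]: 0×, n [bound]: 0×, a1 [bound]: 0×, d1 [bound]: 0×, e1 [bound]: 0×, c1 [bound]: 0×
use order (left to right): a
typing: well-typed — term : T1 → T2 → T1 → T2 → T1 → T3 → T3 → T1 → T1 → T3
ordered ✗ (d, e, c, b, n, a1, d1, e1, c1 never used (weakening))
linear ✗ (d, e, c, b, n, a1, d1, e1, c1 never used (weakening))
affine ✓ (a, d, e, c, b, n, a1, d1, e1, c1: no repeats, contraction unneeded)
relevant ✗ (d, e, c, b, n, a1, d1, e1, c1 never used (weakening))
unrestricted ✓ (well-typed at T1 → T2 → T1 → T2 → T1 → T3 → T3 → T1 → T1 → T3; no restrictions here)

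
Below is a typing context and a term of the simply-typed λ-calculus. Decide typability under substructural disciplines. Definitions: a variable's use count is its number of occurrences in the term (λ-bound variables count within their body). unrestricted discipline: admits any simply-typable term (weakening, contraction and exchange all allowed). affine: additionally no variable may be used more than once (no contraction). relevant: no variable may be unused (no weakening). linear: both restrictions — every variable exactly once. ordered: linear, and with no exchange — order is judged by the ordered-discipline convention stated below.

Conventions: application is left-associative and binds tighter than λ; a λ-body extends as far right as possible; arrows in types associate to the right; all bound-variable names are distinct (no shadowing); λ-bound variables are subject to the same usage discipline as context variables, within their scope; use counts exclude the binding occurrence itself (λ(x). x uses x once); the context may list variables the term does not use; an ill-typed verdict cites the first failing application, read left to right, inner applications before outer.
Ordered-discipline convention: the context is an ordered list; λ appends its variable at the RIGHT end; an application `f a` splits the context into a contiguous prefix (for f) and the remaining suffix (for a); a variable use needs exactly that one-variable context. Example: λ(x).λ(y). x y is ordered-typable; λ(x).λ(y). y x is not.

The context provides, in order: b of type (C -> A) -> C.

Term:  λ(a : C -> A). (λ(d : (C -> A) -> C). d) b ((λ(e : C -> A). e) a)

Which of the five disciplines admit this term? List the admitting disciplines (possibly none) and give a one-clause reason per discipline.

admitting disciplines: ordered, linear, affine, relevant, unrestricted
counts: b=1, a (λ-bound)=1, d (λ-bound)=1, e (λ-bound)=1
use order (left to right): d, b, e, a
typing: well-typed at (C -> A) -> C
ordered: ✓, b, a, d, e: once each, no exchange needed
linear: ✓, single use per variable (b, a, d, e)
affine: ✓, at most one use each (b, a, d, e)
relevant: ✓, none of b, a, d, e goes unused
unrestricted: ✓, type-checks ((C -> A) -> C) and nothing is barred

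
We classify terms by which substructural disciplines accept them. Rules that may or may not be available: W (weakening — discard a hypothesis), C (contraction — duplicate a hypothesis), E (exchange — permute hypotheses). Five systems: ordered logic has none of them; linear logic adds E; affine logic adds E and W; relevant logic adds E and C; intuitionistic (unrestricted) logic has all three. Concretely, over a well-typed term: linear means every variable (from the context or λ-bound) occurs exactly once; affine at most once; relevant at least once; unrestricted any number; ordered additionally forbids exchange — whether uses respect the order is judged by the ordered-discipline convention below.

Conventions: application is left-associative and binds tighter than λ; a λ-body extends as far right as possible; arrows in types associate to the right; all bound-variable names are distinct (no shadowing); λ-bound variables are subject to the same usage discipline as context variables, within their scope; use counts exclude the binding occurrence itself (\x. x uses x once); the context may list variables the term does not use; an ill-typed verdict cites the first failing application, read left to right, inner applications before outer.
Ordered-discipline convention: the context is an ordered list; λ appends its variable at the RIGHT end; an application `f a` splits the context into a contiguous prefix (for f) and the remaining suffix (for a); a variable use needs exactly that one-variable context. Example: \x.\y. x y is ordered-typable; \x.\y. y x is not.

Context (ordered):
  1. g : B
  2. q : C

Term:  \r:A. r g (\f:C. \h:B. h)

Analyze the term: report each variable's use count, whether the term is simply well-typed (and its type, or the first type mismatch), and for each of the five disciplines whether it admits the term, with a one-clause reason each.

use counts: g ×1, q ×0, r (λ-bound) ×1, f (λ-bound) ×0, h (λ-bound) ×1
left-to-right use order: r, g, h
typing: ill-typed: non-arrow in function slot: A
ordered ✗ (fails simple typing)
linear ✗ (a type mismatch blocks all five)
affine ✗ (the type mismatch rejects it)
relevant ✗ (not simply typable)
unrestricted ✗ (fails simple typing)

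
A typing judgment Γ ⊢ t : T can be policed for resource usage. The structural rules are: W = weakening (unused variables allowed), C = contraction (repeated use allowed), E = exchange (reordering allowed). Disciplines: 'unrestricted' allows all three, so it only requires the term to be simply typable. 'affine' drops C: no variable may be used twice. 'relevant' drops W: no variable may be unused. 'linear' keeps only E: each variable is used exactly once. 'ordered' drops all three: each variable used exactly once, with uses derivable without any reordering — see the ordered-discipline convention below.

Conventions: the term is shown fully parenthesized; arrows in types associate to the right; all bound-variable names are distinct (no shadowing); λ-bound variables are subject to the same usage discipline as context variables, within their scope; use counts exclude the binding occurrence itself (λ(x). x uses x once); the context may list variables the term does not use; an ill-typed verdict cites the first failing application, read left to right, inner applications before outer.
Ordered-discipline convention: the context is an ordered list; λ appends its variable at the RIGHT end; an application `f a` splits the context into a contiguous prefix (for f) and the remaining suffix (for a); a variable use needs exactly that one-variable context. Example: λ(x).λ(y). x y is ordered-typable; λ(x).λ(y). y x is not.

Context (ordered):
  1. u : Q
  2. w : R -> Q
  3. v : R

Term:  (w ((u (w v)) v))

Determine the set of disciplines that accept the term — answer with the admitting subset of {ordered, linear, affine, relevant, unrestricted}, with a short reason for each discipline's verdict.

accepted by: none
usage: u ×1, w ×2, v ×2
left-to-right use order: w, u, w, v, v
typing: ill-typed: can't apply a value of type Q
ordered: ✗ — the type mismatch rejects it
linear: ✗ — not simply typable
affine: ✗ — fails simple typing
relevant: ✗ — a type mismatch blocks all five
unrestricted: ✗ — the type mismatch rejects it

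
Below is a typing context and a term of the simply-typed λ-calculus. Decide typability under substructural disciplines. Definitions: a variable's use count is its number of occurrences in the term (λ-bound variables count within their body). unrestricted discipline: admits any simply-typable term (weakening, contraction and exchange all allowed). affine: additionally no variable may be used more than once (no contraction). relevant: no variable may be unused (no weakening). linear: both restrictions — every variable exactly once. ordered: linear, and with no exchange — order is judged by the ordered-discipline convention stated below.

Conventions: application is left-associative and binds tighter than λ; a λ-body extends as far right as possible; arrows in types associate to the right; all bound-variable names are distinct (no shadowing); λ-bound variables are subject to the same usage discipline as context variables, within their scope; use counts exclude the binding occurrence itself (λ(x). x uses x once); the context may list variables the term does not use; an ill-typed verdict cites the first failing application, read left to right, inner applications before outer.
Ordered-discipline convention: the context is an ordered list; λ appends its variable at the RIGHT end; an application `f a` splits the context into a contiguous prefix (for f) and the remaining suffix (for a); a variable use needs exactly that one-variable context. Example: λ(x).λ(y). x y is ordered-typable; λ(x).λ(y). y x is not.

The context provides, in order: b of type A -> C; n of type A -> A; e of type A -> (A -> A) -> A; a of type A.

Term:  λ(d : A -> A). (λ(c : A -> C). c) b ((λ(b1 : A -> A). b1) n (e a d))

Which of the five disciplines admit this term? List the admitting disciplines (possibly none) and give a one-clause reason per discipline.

admitted by: ordered, linear, affine, relevant, unrestricted
variable uses: b: 1×, n: 1×, e: 1×, a: 1×, d (bound): 1×, c (bound): 1×, b1 (bound): 1×
uses in reading order: c, b, b1, n, e, a, d
typing: well-typed at (A -> A) -> C
ordered: ✓, single-use (b, n, e, a, d, c, b1), ordered derivation ok
linear: ✓, single use per variable (b, n, e, a, d, c, b1)
affine: ✓, at most one use each (b, n, e, a, d, c, b1)
relevant: ✓, every one of b, n, e, a, d, c, b1 appears
unrestricted: ✓, type-checks ((A -> A) -> C) and nothing is barred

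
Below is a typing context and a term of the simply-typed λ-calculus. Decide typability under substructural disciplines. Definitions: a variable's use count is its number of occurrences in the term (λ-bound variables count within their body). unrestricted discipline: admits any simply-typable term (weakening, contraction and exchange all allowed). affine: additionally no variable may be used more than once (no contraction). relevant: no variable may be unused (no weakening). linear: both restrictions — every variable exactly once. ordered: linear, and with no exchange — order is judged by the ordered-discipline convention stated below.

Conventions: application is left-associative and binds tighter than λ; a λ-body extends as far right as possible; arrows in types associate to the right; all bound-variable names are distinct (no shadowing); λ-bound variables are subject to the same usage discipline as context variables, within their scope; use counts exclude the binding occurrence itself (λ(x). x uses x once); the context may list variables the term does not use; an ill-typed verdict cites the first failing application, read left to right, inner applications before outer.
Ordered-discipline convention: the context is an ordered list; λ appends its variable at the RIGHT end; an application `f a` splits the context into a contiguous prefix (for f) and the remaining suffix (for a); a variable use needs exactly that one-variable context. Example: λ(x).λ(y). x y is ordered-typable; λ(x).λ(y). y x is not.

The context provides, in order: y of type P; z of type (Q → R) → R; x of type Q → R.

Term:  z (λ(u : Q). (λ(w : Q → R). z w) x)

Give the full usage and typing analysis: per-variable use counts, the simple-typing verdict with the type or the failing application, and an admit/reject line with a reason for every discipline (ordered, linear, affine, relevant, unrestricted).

usage: y: 0, z: 2, x: 1, u (bound): 0, w (bound): 1
order of uses: z, z, w, x
typing: the term checks, with type R
ordered: ✗ — needs contraction — z ×2; y, u left unused
linear: ✗ — needs contraction — z ×2; y, u left unused
affine: ✗ — needs contraction — z ×2
relevant: ✗ — y, u left unused
unrestricted: ✓ — typability at R is all that's needed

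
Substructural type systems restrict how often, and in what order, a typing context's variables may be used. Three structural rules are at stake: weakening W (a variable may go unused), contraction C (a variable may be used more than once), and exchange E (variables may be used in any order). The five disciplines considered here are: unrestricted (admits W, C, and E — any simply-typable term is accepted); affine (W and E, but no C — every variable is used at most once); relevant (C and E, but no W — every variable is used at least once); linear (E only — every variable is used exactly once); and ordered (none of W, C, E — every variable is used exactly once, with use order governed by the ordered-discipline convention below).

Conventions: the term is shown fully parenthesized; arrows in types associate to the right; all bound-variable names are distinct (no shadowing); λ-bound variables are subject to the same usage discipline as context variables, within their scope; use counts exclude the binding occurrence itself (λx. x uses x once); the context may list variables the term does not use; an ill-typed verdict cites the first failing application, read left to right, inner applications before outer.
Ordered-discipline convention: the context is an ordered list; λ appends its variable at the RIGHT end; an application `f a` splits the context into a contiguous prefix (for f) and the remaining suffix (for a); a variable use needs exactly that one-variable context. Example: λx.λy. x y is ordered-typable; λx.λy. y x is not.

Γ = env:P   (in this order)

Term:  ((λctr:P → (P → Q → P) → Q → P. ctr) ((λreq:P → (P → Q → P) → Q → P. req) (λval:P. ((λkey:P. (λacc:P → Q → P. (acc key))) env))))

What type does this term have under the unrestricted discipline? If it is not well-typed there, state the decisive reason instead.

term : P → (P → Q → P) → Q → P
usage: env ×1; ctr [bound] ×1; req [bound] ×1; val [bound] ×0; key [bound] ×1; acc [bound] ×1
order of uses: ctr, req, acc, key, env
typing: the term checks, with type P → (P → Q → P) → Q → P
all disciplines: ordered ✗, linear ✗, affine ✓, relevant ✗, unrestricted ✓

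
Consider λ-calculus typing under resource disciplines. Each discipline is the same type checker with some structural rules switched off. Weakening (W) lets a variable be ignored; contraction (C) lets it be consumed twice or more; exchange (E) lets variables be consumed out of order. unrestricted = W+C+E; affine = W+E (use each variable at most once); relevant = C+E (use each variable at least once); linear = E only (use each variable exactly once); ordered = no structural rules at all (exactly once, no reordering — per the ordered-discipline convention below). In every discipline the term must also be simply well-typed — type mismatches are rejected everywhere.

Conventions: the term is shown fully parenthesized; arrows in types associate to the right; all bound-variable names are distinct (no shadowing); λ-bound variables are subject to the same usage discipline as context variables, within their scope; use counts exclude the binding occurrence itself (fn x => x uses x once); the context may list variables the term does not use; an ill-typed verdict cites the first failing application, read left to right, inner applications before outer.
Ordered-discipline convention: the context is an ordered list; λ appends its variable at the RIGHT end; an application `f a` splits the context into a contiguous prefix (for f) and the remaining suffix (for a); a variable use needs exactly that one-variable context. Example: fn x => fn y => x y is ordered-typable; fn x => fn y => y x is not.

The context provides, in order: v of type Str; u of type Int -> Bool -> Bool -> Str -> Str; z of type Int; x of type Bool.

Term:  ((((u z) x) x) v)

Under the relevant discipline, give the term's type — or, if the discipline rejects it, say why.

term : Str
variable uses: v ×1; u ×1; z ×1; x ×2
order of uses: u, z, x, x, v
typing: the term checks, with type Str
per-discipline verdicts: ordered ✗ · linear ✗ · affine ✗ · relevant ✓ · unrestricted ✓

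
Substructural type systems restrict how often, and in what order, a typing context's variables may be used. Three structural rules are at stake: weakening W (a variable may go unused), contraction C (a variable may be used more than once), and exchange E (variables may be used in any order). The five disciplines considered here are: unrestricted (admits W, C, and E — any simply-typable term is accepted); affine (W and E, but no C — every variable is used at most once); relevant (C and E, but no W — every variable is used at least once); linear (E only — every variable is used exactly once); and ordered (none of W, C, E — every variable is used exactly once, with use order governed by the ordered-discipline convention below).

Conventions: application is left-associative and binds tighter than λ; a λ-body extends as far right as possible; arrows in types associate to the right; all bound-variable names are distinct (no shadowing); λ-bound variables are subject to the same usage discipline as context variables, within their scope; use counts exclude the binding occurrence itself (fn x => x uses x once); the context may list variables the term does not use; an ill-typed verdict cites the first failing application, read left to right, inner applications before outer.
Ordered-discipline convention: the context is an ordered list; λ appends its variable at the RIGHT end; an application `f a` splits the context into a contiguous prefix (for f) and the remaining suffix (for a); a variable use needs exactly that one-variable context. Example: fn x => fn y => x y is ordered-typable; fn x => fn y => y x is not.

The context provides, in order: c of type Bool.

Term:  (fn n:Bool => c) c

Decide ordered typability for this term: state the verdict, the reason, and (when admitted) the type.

no — needs contraction — c ×2; needs weakening: n unused
counts: c=2, n (bound)=0
order of uses: c, c
typing: the term checks, with type Bool
summary: ordered ✗ | linear ✗ | affine ✗ | relevant ✗ | unrestricted ✓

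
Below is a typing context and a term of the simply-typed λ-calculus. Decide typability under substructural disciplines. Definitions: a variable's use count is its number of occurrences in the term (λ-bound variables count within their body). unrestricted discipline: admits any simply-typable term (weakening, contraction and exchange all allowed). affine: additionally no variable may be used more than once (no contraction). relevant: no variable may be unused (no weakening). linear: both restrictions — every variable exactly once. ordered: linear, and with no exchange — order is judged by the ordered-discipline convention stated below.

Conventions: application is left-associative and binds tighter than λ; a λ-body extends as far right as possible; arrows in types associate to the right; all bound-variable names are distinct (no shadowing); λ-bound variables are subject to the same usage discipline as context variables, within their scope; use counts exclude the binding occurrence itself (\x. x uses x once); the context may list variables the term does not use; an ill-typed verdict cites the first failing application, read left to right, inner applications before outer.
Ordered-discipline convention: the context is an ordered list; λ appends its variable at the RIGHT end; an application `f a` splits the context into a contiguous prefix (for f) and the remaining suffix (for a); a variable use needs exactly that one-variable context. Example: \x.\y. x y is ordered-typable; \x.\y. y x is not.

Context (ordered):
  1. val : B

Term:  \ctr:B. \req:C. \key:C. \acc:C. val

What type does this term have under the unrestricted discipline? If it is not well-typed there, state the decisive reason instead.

term : B → C → C → C → B
counts: val ×1, ctr (λ-bound) ×0, req (λ-bound) ×0, key (λ-bound) ×0, acc (λ-bound) ×0
left-to-right use order: val
typing: well-typed — term : B → C → C → C → B
all disciplines: ordered ✗ · linear ✗ · affine ✓ · relevant ✗ · unrestricted ✓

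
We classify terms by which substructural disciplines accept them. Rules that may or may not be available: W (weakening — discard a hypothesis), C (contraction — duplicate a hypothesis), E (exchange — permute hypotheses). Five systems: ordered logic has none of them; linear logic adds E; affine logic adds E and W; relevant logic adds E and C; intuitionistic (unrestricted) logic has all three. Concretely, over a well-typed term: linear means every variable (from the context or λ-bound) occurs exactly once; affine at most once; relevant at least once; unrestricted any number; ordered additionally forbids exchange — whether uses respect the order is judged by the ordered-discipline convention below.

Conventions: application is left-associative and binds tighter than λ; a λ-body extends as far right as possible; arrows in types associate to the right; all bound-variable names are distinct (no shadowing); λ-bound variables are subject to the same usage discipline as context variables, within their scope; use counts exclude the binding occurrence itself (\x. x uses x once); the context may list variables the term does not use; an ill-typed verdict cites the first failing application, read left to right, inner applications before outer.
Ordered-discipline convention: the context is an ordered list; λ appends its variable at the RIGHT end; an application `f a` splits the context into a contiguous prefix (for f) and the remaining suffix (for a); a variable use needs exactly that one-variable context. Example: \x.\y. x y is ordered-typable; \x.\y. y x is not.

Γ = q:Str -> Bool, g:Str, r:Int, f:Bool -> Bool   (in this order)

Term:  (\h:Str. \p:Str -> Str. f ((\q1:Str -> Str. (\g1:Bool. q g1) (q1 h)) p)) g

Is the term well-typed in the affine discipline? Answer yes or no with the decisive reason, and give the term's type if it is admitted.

no — fails simple typing
counts: q=1; g=1; r=0; f=1; h (bound)=1; p (bound)=1; q1 (bound)=1; g1 (bound)=1
order of uses: f, q, g1, q1, h, p, g
typing: ill-typed: argument of type Bool where Str is required
per-discipline verdicts: ordered ✗, linear ✗, affine ✗, relevant ✗, unrestricted ✗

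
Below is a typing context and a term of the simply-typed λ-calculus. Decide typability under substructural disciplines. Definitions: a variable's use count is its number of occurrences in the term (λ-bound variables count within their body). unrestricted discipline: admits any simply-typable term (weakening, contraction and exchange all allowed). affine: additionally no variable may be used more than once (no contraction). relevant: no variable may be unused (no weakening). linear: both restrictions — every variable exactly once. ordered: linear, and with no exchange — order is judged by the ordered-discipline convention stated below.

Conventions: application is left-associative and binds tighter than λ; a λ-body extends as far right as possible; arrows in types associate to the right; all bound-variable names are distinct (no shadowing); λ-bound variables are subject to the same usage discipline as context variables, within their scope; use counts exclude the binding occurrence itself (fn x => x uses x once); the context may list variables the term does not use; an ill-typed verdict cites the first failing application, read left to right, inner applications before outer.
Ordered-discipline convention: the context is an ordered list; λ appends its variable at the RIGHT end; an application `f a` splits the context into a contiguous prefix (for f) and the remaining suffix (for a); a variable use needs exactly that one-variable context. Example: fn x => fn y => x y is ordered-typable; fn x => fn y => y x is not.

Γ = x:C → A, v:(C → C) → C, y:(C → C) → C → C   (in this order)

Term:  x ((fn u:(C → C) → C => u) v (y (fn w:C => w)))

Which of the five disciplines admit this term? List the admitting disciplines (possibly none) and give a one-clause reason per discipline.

accepted by: ordered, linear, affine, relevant, unrestricted
usage: x: 1, v: 1, y: 1, u (λ-bound): 1, w (λ-bound): 1
uses in reading order: x, u, v, y, w
typing: well-typed at A
ordered: ✓ — single-use (x, v, y, u, w), ordered derivation ok
linear: ✓ — exactly-once usage across x, v, y, u, w
affine: ✓ — at most one use each (x, v, y, u, w)
relevant: ✓ — at least one use each (x, v, y, u, w)
unrestricted: ✓ — well-typed at A; no restrictions here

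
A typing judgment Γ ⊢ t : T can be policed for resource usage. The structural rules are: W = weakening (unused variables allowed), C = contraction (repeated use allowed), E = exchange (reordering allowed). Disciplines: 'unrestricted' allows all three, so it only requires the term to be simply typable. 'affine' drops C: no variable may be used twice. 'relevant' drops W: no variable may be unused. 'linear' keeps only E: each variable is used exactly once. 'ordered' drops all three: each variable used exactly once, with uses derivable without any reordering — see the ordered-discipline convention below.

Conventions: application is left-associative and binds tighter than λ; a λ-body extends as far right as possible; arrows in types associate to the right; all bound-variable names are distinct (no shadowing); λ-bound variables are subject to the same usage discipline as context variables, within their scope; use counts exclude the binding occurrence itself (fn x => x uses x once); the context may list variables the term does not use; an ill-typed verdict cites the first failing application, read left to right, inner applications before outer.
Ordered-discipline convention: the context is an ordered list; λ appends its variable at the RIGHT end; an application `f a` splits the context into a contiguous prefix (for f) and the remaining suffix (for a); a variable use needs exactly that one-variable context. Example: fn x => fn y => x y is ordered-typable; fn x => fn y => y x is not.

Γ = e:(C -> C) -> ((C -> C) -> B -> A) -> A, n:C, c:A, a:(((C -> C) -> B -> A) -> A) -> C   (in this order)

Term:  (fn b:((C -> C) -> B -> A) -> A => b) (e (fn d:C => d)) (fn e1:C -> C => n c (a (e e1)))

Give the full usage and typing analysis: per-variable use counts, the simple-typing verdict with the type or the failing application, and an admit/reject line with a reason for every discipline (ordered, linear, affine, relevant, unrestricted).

use counts: e: 2, n: 1, c: 1, a: 1, b [bound]: 1, d [bound]: 1, e1 [bound]: 1
left-to-right use order: b, e, d, n, c, a, e, e1
typing: ill-typed: non-function type C applied to an argument
ordered ✗ (a type mismatch blocks all five)
linear ✗ (the type mismatch rejects it)
affine ✗ (not simply typable)
relevant ✗ (fails simple typing)
unrestricted ✗ (a type mismatch blocks all five)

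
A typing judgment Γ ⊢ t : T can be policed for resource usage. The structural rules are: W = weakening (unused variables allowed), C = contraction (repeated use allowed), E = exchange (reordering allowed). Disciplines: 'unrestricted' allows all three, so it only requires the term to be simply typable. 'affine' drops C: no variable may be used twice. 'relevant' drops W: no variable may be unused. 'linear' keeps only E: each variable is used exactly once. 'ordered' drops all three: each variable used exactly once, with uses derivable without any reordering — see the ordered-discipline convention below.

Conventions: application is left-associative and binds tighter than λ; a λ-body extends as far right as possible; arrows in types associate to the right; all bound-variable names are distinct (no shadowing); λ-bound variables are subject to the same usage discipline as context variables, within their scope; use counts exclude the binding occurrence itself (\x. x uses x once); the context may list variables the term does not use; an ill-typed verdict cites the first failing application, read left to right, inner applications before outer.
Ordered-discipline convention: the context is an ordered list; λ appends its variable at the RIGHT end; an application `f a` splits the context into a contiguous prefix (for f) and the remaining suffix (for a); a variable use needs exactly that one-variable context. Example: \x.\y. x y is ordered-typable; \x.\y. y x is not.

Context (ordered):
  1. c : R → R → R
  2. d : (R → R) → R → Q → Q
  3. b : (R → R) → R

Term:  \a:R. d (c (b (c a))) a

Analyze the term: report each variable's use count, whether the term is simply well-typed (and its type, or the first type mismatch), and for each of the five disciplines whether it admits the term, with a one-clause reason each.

usage: c: 2×; d: 1×; b: 1×; a (bound): 2×
uses in reading order: d, c, b, c, a, a
typing: well-typed at R → Q → Q
ordered ✗ (uses contraction: c ×2, a ×2)
linear ✗ (uses contraction: c ×2, a ×2)
affine ✗ (uses contraction: c ×2, a ×2)
relevant ✓ (at least one use each (c, d, b, a))
unrestricted ✓ (type-checks (R → Q → Q) and nothing is barred)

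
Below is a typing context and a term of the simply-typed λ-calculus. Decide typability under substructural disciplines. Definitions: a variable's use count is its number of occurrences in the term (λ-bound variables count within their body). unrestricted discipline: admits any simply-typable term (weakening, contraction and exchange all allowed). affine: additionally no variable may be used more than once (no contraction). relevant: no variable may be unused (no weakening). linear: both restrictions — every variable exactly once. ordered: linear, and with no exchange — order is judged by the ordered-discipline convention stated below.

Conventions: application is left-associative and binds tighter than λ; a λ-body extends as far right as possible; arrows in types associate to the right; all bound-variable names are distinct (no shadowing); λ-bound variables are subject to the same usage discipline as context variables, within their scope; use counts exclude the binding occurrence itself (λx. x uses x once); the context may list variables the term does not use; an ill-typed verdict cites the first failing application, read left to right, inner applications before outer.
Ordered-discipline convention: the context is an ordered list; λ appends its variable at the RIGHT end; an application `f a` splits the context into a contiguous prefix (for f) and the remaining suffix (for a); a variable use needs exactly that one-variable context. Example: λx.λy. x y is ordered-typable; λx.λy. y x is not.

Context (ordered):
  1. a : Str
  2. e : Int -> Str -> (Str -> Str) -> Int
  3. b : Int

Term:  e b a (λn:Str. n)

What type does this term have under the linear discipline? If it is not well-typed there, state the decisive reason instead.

term : Int
use counts: a: 1×, e: 1×, b: 1×, n [bound]: 1×
use order (left to right): e, b, a, n
typing: the term checks, with type Int
per-discipline verdicts: ordered ✗ | linear ✓ | affine ✓ | relevant ✓ | unrestricted ✓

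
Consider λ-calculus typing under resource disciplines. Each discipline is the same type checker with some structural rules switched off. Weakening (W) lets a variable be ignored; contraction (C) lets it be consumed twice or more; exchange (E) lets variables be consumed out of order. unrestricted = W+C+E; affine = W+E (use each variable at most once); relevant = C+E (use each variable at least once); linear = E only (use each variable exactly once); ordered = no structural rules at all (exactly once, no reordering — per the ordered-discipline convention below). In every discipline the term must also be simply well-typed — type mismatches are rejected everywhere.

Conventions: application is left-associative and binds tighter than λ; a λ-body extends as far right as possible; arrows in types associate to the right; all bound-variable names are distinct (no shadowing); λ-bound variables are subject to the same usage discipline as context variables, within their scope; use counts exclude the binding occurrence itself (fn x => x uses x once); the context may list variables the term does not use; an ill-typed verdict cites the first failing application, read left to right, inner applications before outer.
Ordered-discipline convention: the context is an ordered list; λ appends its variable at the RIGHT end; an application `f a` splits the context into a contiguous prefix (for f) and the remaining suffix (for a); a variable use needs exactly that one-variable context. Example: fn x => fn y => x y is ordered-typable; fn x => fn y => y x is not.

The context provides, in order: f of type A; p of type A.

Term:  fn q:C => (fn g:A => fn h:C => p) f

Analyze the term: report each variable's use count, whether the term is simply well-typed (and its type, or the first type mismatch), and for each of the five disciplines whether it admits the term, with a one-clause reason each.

variable uses: f: 1×; p: 1×; q [bound]: 0×; g [bound]: 0×; h [bound]: 0×
order of uses: p, f
typing: well-typed at C -> C -> A
ordered: ✗ — unused: q, g, h — weakening required
linear: ✗ — unused: q, g, h — weakening required
affine: ✓ — no duplicate uses among f, p, q, g, h
relevant: ✗ — unused: q, g, h — weakening required
unrestricted: ✓ — well-typed at C -> C -> A; no restrictions here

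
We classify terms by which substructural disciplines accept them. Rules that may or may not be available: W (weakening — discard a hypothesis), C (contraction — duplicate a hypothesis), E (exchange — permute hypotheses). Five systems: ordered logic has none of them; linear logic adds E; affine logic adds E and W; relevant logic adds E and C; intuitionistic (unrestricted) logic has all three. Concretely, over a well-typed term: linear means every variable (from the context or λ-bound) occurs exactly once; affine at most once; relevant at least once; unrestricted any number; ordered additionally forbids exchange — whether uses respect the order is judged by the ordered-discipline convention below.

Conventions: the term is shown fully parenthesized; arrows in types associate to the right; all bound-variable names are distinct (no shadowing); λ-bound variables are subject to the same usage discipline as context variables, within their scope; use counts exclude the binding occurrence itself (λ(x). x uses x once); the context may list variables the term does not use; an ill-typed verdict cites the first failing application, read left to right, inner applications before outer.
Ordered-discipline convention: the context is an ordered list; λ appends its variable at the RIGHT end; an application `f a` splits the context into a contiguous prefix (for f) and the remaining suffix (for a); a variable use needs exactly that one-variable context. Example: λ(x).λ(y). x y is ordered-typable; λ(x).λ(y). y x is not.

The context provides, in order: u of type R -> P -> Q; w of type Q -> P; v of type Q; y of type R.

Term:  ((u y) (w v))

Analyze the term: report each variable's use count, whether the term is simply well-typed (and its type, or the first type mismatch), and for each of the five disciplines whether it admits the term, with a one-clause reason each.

use counts: u ×1; w ×1; v ×1; y ×1
left-to-right use order: u, y, w, v
typing: well-typed at Q
ordered: ✗, no ordered split (uses run u, y, w, v)
linear: ✓, each of u, w, v, y used exactly once
affine: ✓, no duplicate uses among u, w, v, y
relevant: ✓, at least one use each (u, w, v, y)
unrestricted: ✓, type-checks (Q) and nothing is barred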